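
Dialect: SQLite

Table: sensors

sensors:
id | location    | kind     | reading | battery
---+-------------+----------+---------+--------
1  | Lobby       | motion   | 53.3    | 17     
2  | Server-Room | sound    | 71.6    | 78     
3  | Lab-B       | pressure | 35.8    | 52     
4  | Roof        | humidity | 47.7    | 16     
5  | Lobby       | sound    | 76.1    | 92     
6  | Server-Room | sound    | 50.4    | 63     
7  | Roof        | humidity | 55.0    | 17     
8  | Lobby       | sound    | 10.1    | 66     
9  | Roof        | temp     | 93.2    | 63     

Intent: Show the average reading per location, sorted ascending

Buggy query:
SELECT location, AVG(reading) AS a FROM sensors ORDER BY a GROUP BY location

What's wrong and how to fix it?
Bug: ORDER BY appears before GROUP BY; SQL clause order requires GROUP BY first

Fix: Reorder: SELECT … FROM … GROUP BY … ORDER BY …

Corrected query:
SELECT location, AVG(reading) AS a FROM sensors GROUP BY location ORDER BY a

Result:
location    | a   
------------+-----
Lab-B       | 35.8
Lobby       | 46.5
Server-Room | 61  
Roof        | 65.3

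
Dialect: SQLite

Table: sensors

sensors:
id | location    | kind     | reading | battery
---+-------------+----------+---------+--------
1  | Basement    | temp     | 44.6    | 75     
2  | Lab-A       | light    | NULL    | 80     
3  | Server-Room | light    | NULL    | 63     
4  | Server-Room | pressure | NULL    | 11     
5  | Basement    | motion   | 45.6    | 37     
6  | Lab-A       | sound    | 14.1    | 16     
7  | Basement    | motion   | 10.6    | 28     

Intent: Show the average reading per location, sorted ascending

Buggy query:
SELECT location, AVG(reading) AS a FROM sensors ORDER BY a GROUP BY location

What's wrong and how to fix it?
Bug: ORDER BY appears before GROUP BY; SQL clause order requires GROUP BY first

Fix: Reorder: SELECT … FROM … GROUP BY … ORDER BY …

Corrected query:
SELECT location, AVG(reading) AS a FROM sensors GROUP BY location ORDER BY a

Result:
location    | a   
------------+-----
Server-Room | NULL
Lab-A       | 14.1
Basement    | 33.6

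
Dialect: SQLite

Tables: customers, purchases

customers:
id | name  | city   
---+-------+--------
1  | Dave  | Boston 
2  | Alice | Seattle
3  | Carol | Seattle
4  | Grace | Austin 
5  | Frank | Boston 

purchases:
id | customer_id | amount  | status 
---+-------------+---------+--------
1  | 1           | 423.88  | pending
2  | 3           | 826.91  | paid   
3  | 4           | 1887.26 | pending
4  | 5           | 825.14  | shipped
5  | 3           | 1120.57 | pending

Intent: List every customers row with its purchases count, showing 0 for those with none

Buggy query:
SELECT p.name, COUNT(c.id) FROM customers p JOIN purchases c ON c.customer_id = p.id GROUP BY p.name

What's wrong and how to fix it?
Bug: An inner join excludes parents with zero children

Fix: Switch to LEFT JOIN to retain unmatched parent rows

Corrected query:
SELECT p.name, COUNT(c.id) FROM customers p LEFT JOIN purchases c ON c.customer_id = p.id GROUP BY p.name

Result:
name  | COUNT(c.id)
------+------------
Alice | 0          
Carol | 2          
Dave  | 1          
Frank | 1          
Grace | 1          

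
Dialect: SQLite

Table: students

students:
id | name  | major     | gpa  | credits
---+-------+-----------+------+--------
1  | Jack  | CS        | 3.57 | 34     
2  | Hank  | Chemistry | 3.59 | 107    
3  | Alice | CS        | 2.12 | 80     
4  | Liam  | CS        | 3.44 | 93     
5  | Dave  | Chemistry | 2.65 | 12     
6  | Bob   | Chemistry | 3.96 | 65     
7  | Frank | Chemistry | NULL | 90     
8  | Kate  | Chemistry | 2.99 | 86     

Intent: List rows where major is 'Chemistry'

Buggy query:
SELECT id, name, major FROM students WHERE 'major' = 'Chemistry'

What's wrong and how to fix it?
Bug: Single quotes denote string literals in SQL; the column name is being compared as a constant string

Fix: Reference the column as major without single quotes

Corrected query:
SELECT id, name, major FROM students WHERE major = 'Chemistry'

Result:
id | name  | major    
---+-------+----------
2  | Hank  | Chemistry
5  | Dave  | Chemistry
6  | Bob   | Chemistry
7  | Frank | Chemistry
8  | Kate  | Chemistry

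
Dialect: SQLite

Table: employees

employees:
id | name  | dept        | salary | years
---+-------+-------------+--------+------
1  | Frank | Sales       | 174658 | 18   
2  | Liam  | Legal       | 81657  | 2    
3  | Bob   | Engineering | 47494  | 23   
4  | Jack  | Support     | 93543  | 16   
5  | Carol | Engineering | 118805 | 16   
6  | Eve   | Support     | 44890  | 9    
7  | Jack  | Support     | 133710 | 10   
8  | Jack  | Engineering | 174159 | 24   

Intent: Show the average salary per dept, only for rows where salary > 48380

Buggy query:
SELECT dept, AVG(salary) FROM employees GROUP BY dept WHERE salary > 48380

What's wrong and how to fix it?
Bug: WHERE cannot follow GROUP BY

Fix: Move the WHERE clause before GROUP BY

Corrected query:
SELECT dept, AVG(salary) FROM employees WHERE salary > 48380 GROUP BY dept

Result:
dept        | AVG(salary)
------------+------------
Engineering | 146482     
Legal       | 81657      
Sales       | 174658     
Support     | 113626.5   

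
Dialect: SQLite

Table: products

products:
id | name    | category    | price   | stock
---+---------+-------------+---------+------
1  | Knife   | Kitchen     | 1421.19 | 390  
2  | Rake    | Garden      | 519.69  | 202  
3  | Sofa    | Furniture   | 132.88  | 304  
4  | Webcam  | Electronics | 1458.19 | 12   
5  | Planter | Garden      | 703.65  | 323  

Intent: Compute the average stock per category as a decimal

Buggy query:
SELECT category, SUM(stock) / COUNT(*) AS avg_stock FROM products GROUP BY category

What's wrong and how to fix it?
Bug: SUM(stock) and COUNT(*) are both integers; the division truncates the fractional part

Fix: Multiply by 1.0 (or CAST to REAL) to force floating-point division

Corrected query:
SELECT category, SUM(stock) * 1.0 / COUNT(*) AS avg_stock FROM products GROUP BY category

Result:
category    | avg_stock
------------+----------
Electronics | 12       
Furniture   | 304      
Garden      | 262.5    
Kitchen     | 390      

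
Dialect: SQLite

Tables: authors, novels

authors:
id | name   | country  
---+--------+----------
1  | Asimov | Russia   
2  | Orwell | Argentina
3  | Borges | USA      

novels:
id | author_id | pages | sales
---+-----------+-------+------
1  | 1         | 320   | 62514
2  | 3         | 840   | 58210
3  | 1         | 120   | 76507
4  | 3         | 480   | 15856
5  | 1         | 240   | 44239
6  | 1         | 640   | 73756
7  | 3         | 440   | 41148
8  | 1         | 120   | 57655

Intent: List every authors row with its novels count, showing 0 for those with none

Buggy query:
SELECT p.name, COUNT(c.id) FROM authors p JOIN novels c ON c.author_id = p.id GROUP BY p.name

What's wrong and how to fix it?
Bug: INNER JOIN drops authors rows that have no matching novels rows

Fix: Switch to LEFT JOIN to retain unmatched parent rows

Corrected query:
SELECT p.name, COUNT(c.id) FROM authors p LEFT JOIN novels c ON c.author_id = p.id GROUP BY p.name

Result:
name   | COUNT(c.id)
-------+------------
Asimov | 5          
Borges | 3          
Orwell | 0          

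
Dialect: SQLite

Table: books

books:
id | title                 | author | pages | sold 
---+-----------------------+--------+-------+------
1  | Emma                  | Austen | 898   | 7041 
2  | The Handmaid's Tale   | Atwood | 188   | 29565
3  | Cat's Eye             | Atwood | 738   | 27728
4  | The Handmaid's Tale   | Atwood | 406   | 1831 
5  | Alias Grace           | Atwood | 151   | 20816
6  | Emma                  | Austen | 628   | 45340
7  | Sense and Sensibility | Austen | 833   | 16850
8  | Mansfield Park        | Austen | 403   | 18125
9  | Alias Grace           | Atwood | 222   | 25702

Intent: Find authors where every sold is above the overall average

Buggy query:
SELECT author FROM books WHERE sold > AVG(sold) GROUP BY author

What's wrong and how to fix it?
Bug: WHERE evaluates per row before aggregation, so AVG() is unavailable

Fix: Compute the overall average in a scalar subquery and compare each group's MIN against it in HAVING

Corrected query:
SELECT author FROM books GROUP BY author HAVING MIN(sold) > (SELECT AVG(sold) FROM books)

Result:
(no rows)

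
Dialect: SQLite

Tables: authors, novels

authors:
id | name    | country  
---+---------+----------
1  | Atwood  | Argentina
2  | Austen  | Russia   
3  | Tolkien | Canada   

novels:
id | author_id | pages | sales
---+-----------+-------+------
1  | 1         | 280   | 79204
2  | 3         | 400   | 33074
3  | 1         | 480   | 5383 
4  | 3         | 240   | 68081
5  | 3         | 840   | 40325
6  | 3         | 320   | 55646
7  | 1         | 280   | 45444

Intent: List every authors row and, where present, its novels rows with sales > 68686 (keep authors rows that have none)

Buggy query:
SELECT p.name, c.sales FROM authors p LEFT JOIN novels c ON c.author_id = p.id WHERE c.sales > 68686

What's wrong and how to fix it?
Bug: Filtering c.sales in WHERE discards the NULL rows produced by LEFT JOIN, turning it into an inner join

Fix: Put 'c.sales > 68686' in the JOIN's ON clause instead of WHERE

Corrected query:
SELECT p.name, c.sales FROM authors p LEFT JOIN novels c ON c.author_id = p.id AND c.sales > 68686

Result:
name    | sales
--------+------
Atwood  | 79204
Austen  | NULL 
Tolkien | NULL 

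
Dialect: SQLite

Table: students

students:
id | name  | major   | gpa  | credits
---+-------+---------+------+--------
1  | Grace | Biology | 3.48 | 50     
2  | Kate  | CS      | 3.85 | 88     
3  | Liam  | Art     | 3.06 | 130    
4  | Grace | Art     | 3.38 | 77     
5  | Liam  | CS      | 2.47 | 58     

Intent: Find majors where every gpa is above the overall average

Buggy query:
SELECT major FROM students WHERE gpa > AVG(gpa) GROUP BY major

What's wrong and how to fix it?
Bug: WHERE evaluates per row before aggregation, so AVG() is unavailable

Fix: Use a subquery for AVG and a HAVING MIN(...) filter so the condition holds for every row in the group

Corrected query:
SELECT major FROM students GROUP BY major HAVING MIN(gpa) > (SELECT AVG(gpa) FROM students)

Result:
major  
-------
Biology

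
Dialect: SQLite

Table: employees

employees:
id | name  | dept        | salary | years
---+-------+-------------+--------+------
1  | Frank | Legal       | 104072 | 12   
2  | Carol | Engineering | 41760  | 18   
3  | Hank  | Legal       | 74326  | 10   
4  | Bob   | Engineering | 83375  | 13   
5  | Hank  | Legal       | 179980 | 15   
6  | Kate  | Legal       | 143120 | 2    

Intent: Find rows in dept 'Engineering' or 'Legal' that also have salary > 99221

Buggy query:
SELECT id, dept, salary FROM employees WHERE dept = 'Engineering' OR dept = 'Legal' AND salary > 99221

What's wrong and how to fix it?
Bug: Without parentheses, AND is evaluated before OR, so the salary filter only applies to the 'Legal' branch

Fix: Add parentheses around the OR so the AND applies to both alternatives

Corrected query:
SELECT id, dept, salary FROM employees WHERE (dept = 'Engineering' OR dept = 'Legal') AND salary > 99221

Result:
id | dept  | salary
---+-------+-------
1  | Legal | 104072
5  | Legal | 179980
6  | Legal | 143120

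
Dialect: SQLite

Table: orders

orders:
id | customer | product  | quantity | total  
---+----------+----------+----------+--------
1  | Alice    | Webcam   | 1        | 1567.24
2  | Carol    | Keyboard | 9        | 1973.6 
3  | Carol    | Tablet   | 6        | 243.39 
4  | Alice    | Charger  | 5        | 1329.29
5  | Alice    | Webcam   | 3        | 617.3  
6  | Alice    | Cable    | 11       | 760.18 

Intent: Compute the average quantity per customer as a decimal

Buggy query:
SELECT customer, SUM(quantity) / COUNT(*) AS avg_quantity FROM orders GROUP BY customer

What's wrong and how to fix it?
Bug: Both operands are integers, so '/' performs integer division and truncates

Fix: Cast one side to REAL so the division keeps the fractional part

Corrected query:
SELECT customer, SUM(quantity) * 1.0 / COUNT(*) AS avg_quantity FROM orders GROUP BY customer

Result:
customer | avg_quantity
---------+-------------
Alice    | 5           
Carol    | 7.5         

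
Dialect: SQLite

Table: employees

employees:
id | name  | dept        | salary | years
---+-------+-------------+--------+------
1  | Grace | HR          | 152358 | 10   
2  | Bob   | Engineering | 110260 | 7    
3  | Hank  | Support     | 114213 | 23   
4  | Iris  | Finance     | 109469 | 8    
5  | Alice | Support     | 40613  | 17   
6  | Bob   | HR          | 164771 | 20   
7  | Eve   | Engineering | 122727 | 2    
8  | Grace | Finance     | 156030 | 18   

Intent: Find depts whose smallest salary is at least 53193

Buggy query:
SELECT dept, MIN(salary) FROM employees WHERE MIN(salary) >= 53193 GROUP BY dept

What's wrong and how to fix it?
Bug: MIN() in WHERE is a misuse of aggregate

Fix: Use HAVING for the per-group MIN condition

Corrected query:
SELECT dept, MIN(salary) FROM employees GROUP BY dept HAVING MIN(salary) >= 53193

Result:
dept        | MIN(salary)
------------+------------
Engineering | 110260     
Finance     | 109469     
HR          | 152358     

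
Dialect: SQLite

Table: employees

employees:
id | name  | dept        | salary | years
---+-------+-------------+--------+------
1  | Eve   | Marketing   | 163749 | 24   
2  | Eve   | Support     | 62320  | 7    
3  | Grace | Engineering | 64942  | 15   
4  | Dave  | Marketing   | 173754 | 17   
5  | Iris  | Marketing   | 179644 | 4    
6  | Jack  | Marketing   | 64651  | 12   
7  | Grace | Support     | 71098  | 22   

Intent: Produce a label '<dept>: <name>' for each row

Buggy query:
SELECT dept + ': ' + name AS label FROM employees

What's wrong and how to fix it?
Bug: SQLite uses || for string concatenation; + coerces text to numbers (yielding 0)

Fix: Replace + with || to concatenate text

Corrected query:
SELECT dept || ': ' || name AS label FROM employees

Result:
label             
------------------
Marketing: Eve    
Support: Eve      
Engineering: Grace
Marketing: Dave   
Marketing: Iris   
Marketing: Jack   
Support: Grace    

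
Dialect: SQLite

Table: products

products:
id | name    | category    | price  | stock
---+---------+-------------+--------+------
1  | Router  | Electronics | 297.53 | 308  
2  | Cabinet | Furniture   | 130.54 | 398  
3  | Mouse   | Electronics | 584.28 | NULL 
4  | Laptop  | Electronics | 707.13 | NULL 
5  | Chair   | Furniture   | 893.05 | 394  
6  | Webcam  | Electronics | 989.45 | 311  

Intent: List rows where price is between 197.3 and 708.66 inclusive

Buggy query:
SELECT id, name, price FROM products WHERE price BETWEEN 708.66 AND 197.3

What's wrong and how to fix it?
Bug: BETWEEN expects the lower bound first; with 708.66 AND 197.3 the range is empty

Fix: Write BETWEEN 197.3 AND 708.66

Corrected query:
SELECT id, name, price FROM products WHERE price BETWEEN 197.3 AND 708.66

Result:
id | name   | price 
---+--------+-------
1  | Router | 297.53
3  | Mouse  | 584.28
4  | Laptop | 707.13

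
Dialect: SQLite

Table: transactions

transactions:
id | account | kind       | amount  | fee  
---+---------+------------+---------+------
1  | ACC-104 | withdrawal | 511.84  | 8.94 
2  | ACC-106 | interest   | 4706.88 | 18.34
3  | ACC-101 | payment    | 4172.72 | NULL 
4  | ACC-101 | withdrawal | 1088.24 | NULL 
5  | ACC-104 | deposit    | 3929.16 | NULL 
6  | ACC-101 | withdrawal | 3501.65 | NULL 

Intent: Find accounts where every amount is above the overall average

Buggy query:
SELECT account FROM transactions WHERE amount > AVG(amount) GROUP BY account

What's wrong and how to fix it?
Bug: WHERE evaluates per row before aggregation, so AVG() is unavailable

Fix: Use a subquery for AVG and a HAVING MIN(...) filter so the condition holds for every row in the group

Corrected query:
SELECT account FROM transactions GROUP BY account HAVING MIN(amount) > (SELECT AVG(amount) FROM transactions)

Result:
account
-------
ACC-106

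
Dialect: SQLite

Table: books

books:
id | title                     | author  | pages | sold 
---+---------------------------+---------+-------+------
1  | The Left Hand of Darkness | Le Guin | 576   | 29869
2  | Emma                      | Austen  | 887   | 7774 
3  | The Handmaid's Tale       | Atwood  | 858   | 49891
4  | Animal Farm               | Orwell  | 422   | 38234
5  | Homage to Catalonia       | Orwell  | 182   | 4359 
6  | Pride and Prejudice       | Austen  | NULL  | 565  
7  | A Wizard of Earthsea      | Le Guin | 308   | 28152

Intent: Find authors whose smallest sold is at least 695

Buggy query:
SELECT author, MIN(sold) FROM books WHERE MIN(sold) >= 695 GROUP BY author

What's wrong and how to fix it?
Bug: Aggregates like MIN are computed per group after WHERE runs

Fix: Replace WHERE with HAVING after the GROUP BY

Corrected query:
SELECT author, MIN(sold) FROM books GROUP BY author HAVING MIN(sold) >= 695

Result:
author  | MIN(sold)
--------+----------
Atwood  | 49891    
Le Guin | 28152    
Orwell  | 4359     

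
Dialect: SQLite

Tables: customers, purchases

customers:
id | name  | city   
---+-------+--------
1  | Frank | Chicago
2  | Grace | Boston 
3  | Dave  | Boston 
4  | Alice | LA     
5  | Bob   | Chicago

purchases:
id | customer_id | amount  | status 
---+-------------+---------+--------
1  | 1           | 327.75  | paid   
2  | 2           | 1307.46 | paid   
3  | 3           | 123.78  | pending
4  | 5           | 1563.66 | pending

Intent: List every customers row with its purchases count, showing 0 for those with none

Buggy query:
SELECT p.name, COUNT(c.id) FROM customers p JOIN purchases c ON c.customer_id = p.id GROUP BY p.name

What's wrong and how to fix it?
Bug: INNER JOIN drops customers rows that have no matching purchases rows

Fix: Switch to LEFT JOIN to retain unmatched parent rows

Corrected query:
SELECT p.name, COUNT(c.id) FROM customers p LEFT JOIN purchases c ON c.customer_id = p.id GROUP BY p.name

Result:
name  | COUNT(c.id)
------+------------
Alice | 0          
Bob   | 1          
Dave  | 1          
Frank | 1          
Grace | 1          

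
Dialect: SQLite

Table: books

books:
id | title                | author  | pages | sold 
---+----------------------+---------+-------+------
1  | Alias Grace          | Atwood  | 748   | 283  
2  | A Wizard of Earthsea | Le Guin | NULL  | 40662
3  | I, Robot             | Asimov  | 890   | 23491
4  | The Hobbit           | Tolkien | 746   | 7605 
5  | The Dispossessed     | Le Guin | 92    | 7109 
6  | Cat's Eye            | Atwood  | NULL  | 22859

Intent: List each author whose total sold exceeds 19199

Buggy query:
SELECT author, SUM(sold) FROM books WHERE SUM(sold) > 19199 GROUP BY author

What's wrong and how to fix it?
Bug: SUM(sold) is an aggregate, but WHERE filters rows before aggregation

Fix: Use HAVING (which filters groups after aggregation) instead of WHERE

Corrected query:
SELECT author, SUM(sold) FROM books GROUP BY author HAVING SUM(sold) > 19199

Result:
author  | SUM(sold)
--------+----------
Asimov  | 23491    
Atwood  | 23142    
Le Guin | 47771    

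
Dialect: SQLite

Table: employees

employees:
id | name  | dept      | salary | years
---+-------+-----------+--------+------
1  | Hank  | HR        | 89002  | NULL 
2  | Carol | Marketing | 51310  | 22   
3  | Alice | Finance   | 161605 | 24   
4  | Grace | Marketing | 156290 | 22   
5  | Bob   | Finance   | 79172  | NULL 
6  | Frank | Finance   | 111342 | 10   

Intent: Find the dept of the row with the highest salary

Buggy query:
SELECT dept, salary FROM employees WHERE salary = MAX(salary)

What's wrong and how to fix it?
Bug: WHERE is evaluated per row; an aggregate over the whole table isn't defined there

Fix: Wrap MAX in a scalar subquery so WHERE compares against a single value

Corrected query:
SELECT dept, salary FROM employees WHERE salary = (SELECT MAX(salary) FROM employees)

Result:
dept    | salary
--------+-------
Finance | 161605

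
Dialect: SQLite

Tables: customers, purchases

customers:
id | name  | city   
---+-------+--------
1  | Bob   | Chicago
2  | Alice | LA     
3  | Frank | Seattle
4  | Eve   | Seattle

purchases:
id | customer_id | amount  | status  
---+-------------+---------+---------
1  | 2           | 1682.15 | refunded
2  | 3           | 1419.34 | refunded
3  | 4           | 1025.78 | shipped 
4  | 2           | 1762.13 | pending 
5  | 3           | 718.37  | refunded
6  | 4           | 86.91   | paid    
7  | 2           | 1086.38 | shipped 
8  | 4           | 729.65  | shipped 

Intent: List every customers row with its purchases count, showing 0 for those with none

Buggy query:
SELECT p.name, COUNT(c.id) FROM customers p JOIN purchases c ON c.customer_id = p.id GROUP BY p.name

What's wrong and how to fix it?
Bug: An inner join excludes parents with zero children

Fix: Use LEFT JOIN so parents without children still appear (COUNT(c.id) gives 0)

Corrected query:
SELECT p.name, COUNT(c.id) FROM customers p LEFT JOIN purchases c ON c.customer_id = p.id GROUP BY p.name

Result:
name  | COUNT(c.id)
------+------------
Alice | 3          
Bob   | 0          
Eve   | 3          
Frank | 2          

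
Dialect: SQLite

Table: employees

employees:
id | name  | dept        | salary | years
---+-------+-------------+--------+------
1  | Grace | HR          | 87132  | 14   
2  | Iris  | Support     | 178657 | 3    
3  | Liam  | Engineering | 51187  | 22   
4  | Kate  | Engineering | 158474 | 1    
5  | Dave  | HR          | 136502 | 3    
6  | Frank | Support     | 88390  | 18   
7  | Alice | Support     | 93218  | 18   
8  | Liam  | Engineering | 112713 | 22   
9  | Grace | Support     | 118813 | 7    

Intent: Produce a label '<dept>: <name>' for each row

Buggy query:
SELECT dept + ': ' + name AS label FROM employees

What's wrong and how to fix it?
Bug: '+' is numeric addition; on text columns SQLite converts them to 0 instead of concatenating

Fix: Replace + with || to concatenate text

Corrected query:
SELECT dept || ': ' || name AS label FROM employees

Result:
label            
-----------------
HR: Grace        
Support: Iris    
Engineering: Liam
Engineering: Kate
HR: Dave         
Support: Frank   
Support: Alice   
Engineering: Liam
Support: Grace   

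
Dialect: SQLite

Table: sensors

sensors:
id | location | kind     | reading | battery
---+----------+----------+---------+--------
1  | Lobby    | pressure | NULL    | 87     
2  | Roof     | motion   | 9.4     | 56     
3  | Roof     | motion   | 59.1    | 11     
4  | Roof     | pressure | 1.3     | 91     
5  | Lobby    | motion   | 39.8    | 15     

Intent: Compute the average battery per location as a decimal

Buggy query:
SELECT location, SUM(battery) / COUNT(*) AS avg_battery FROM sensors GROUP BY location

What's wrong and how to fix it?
Bug: Both operands are integers, so '/' performs integer division and truncates

Fix: Cast one side to REAL so the division keeps the fractional part

Corrected query:
SELECT location, SUM(battery) * 1.0 / COUNT(*) AS avg_battery FROM sensors GROUP BY location

Result:
location | avg_battery
---------+------------
Lobby    | 51         
Roof     | 52.666667  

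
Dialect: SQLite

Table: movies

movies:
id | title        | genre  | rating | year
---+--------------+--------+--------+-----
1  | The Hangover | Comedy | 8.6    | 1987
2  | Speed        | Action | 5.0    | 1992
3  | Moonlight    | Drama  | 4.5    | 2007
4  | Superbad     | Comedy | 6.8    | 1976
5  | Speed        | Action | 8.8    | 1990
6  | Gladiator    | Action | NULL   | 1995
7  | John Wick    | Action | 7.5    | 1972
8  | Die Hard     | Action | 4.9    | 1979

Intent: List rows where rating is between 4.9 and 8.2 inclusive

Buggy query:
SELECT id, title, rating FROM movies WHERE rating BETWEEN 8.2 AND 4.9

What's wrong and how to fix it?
Bug: BETWEEN expects the lower bound first; with 8.2 AND 4.9 the range is empty

Fix: Write BETWEEN 4.9 AND 8.2

Corrected query:
SELECT id, title, rating FROM movies WHERE rating BETWEEN 4.9 AND 8.2

Result:
id | title     | rating
---+-----------+-------
2  | Speed     | 5     
4  | Superbad  | 6.8   
7  | John Wick | 7.5   
8  | Die Hard  | 4.9   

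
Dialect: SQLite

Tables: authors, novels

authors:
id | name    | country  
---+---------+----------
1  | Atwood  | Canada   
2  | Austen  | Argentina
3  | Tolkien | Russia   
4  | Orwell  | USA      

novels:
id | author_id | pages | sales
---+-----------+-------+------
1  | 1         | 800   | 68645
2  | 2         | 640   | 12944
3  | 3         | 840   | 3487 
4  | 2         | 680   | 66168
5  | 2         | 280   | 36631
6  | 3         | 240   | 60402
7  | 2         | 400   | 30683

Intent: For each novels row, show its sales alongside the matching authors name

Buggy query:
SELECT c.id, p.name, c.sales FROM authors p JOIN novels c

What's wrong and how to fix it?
Bug: JOIN with no ON clause produces a cartesian product; every novels row pairs with every authors row

Fix: Add ON c.author_id = p.id to the JOIN

Corrected query:
SELECT c.id, p.name, c.sales FROM authors p JOIN novels c ON c.author_id = p.id

Result:
id | name    | sales
---+---------+------
1  | Atwood  | 68645
2  | Austen  | 12944
3  | Tolkien | 3487 
4  | Austen  | 66168
5  | Austen  | 36631
6  | Tolkien | 60402
7  | Austen  | 30683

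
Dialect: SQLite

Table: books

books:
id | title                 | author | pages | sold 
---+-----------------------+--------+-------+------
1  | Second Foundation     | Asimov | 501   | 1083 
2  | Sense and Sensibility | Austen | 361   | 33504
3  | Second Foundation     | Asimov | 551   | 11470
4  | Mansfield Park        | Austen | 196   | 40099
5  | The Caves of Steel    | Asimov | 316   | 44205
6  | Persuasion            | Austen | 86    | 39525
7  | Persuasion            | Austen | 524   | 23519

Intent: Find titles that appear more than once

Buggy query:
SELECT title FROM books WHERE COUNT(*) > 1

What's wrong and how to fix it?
Bug: COUNT(*) is an aggregate and cannot be used in WHERE

Fix: GROUP BY title, then filter groups with HAVING COUNT(*) > 1

Corrected query:
SELECT title FROM books GROUP BY title HAVING COUNT(*) > 1

Result:
title            
-----------------
Persuasion       
Second Foundation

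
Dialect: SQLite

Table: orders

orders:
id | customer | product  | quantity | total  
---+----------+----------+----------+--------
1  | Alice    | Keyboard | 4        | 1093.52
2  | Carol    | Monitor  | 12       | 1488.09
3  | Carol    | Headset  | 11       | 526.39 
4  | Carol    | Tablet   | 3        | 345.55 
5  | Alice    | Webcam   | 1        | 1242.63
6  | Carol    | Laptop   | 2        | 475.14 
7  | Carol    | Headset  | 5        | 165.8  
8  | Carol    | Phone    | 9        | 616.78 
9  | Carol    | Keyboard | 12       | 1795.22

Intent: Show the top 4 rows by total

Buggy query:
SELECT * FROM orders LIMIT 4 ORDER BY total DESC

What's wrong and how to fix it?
Bug: LIMIT must come after ORDER BY

Fix: Sort with ORDER BY, then apply LIMIT

Corrected query:
SELECT * FROM orders ORDER BY total DESC LIMIT 4

Result:
id | customer | product  | quantity | total  
---+----------+----------+----------+--------
9  | Carol    | Keyboard | 12       | 1795.22
2  | Carol    | Monitor  | 12       | 1488.09
5  | Alice    | Webcam   | 1        | 1242.63
1  | Alice    | Keyboard | 4        | 1093.52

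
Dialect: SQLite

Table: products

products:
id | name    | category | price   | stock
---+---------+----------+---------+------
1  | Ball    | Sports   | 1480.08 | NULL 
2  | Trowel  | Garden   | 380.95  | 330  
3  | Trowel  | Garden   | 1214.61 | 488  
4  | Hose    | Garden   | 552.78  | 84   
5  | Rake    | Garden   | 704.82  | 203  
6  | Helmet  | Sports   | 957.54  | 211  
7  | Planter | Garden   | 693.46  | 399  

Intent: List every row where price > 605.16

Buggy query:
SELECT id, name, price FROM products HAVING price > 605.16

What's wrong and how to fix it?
Bug: This is a non-aggregate query (no GROUP BY, no aggregates), so in SQLite the HAVING clause is invalid here; a row-level condition belongs in WHERE

Fix: Use WHERE for row-level filtering

Corrected query:
SELECT id, name, price FROM products WHERE price > 605.16

Result:
id | name    | price  
---+---------+--------
1  | Ball    | 1480.08
3  | Trowel  | 1214.61
5  | Rake    | 704.82 
6  | Helmet  | 957.54 
7  | Planter | 693.46 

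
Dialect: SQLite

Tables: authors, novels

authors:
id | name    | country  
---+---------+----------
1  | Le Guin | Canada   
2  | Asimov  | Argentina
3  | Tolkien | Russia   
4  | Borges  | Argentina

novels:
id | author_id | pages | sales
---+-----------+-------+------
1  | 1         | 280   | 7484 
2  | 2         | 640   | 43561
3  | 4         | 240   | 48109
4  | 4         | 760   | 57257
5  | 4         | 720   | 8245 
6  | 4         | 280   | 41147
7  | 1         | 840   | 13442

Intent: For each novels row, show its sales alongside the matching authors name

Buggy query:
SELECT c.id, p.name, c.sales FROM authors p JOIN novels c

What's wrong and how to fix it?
Bug: Missing join condition: each novels row is matched to all authors rows instead of just its own

Fix: Specify the join condition linking the foreign key to the parent id

Corrected query:
SELECT c.id, p.name, c.sales FROM authors p JOIN novels c ON c.author_id = p.id

Result:
id | name    | sales
---+---------+------
1  | Le Guin | 7484 
2  | Asimov  | 43561
3  | Borges  | 48109
4  | Borges  | 57257
5  | Borges  | 8245 
6  | Borges  | 41147
7  | Le Guin | 13442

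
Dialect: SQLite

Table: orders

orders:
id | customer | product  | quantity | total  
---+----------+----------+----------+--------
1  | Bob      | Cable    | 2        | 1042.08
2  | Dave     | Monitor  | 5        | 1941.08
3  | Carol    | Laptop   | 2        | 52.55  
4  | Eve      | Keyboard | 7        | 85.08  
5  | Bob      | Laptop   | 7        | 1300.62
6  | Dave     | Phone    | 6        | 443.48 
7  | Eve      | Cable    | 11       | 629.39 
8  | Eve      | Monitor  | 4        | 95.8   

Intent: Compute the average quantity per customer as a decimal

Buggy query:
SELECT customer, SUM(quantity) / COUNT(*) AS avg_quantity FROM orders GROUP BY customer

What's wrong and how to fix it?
Bug: Both operands are integers, so '/' performs integer division and truncates

Fix: Multiply by 1.0 (or CAST to REAL) to force floating-point division

Corrected query:
SELECT customer, SUM(quantity) * 1.0 / COUNT(*) AS avg_quantity FROM orders GROUP BY customer

Result:
customer | avg_quantity
---------+-------------
Bob      | 4.5         
Carol    | 2           
Dave     | 5.5         
Eve      | 7.333333    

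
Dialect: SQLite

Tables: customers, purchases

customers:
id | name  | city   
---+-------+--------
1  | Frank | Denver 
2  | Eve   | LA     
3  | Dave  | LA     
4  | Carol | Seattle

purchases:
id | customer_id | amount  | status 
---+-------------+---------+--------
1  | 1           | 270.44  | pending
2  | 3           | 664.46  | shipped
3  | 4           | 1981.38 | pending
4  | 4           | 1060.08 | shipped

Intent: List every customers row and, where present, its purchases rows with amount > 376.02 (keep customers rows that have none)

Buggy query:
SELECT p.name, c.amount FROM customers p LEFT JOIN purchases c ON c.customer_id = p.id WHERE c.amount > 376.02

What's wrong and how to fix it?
Bug: Filtering c.amount in WHERE discards the NULL rows produced by LEFT JOIN, turning it into an inner join

Fix: Move the right-table condition into the ON clause so unmatched parents are kept

Corrected query:
SELECT p.name, c.amount FROM customers p LEFT JOIN purchases c ON c.customer_id = p.id AND c.amount > 376.02

Result:
name  | amount 
------+--------
Frank | NULL   
Eve   | NULL   
Dave  | 664.46 
Carol | 1060.08
Carol | 1981.38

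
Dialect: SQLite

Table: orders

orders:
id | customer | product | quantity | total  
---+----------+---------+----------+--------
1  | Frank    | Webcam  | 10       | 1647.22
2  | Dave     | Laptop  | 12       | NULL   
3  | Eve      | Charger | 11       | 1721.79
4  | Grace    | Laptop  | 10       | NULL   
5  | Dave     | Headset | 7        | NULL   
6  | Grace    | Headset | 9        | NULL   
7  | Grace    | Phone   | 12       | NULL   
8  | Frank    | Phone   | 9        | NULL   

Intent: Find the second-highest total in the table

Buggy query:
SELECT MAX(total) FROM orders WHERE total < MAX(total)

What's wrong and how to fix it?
Bug: MAX(total) on the right of the comparison is an aggregate-in-WHERE error

Fix: Put the inner MAX in a scalar subquery

Corrected query:
SELECT MAX(total) FROM orders WHERE total < (SELECT MAX(total) FROM orders)

Result:
MAX(total)
----------
1647.22   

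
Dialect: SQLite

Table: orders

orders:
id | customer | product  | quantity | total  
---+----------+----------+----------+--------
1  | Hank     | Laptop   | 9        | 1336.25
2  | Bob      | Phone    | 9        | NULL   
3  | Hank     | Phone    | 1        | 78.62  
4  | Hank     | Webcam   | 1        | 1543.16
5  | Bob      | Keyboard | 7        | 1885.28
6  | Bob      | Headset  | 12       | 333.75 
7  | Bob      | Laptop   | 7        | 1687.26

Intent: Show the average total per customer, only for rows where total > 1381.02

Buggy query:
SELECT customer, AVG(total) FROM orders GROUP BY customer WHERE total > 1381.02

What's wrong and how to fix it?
Bug: Row-level WHERE must come before GROUP BY in the clause order

Fix: Move the WHERE clause before GROUP BY

Corrected query:
SELECT customer, AVG(total) FROM orders WHERE total > 1381.02 GROUP BY customer

Result:
customer | AVG(total)
---------+-----------
Bob      | 1786.27   
Hank     | 1543.16   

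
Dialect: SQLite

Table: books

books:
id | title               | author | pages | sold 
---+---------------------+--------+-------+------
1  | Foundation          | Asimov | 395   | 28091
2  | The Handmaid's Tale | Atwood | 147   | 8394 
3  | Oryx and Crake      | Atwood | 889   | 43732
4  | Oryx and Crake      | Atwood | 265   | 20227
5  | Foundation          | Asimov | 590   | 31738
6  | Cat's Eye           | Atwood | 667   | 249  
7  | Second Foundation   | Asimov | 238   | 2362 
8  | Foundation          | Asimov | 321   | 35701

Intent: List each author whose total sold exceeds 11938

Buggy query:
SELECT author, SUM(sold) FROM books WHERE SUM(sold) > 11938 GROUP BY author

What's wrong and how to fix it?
Bug: Aggregate functions cannot appear in a WHERE clause

Fix: Use HAVING (which filters groups after aggregation) instead of WHERE

Corrected query:
SELECT author, SUM(sold) FROM books GROUP BY author HAVING SUM(sold) > 11938

Result:
author | SUM(sold)
-------+----------
Asimov | 97892    
Atwood | 72602    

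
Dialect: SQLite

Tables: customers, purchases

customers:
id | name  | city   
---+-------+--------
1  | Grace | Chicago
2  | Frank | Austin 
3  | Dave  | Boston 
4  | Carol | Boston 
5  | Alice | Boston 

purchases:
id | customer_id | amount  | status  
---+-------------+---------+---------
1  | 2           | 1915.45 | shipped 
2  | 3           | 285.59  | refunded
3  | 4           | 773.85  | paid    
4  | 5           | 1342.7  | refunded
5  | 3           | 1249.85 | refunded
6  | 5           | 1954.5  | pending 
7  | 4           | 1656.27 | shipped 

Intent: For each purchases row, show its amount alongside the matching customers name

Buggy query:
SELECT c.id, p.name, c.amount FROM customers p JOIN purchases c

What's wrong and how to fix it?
Bug: JOIN with no ON clause produces a cartesian product; every purchases row pairs with every customers row

Fix: Add ON c.customer_id = p.id to the JOIN

Corrected query:
SELECT c.id, p.name, c.amount FROM customers p JOIN purchases c ON c.customer_id = p.id

Result:
id | name  | amount 
---+-------+--------
1  | Frank | 1915.45
2  | Dave  | 285.59 
3  | Carol | 773.85 
4  | Alice | 1342.7 
5  | Dave  | 1249.85
6  | Alice | 1954.5 
7  | Carol | 1656.27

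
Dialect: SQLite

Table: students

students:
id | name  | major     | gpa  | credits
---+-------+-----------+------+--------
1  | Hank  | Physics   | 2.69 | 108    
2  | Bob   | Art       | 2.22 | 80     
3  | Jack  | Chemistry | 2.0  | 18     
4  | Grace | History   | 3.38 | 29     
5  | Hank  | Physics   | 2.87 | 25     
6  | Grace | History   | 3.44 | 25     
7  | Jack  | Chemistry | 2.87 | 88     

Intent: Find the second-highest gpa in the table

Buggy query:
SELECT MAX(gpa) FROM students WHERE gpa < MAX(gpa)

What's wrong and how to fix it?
Bug: MAX(gpa) on the right of the comparison is an aggregate-in-WHERE error

Fix: Compute the overall MAX in a subquery, then take MAX of rows below it

Corrected query:
SELECT MAX(gpa) FROM students WHERE gpa < (SELECT MAX(gpa) FROM students)

Result:
MAX(gpa)
--------
3.38    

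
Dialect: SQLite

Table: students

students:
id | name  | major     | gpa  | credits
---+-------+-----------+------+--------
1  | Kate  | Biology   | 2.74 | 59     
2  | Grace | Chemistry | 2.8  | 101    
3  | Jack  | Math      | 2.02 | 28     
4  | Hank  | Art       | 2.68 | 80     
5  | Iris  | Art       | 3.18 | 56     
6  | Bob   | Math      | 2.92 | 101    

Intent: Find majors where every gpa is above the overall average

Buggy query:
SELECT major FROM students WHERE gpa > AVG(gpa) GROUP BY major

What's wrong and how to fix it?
Bug: WHERE evaluates per row before aggregation, so AVG() is unavailable

Fix: Compute the overall average in a scalar subquery and compare each group's MIN against it in HAVING

Corrected query:
SELECT major FROM students GROUP BY major HAVING MIN(gpa) > (SELECT AVG(gpa) FROM students)

Result:
major    
---------
Biology  
Chemistry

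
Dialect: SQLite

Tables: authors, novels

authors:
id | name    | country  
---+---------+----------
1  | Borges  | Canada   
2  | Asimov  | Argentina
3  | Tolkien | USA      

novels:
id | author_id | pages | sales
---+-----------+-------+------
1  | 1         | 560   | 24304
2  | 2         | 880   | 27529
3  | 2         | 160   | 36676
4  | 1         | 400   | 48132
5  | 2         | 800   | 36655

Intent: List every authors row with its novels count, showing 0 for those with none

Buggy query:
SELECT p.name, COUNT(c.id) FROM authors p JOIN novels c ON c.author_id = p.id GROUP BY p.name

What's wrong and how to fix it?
Bug: An inner join excludes parents with zero children

Fix: Use LEFT JOIN so parents without children still appear (COUNT(c.id) gives 0)

Corrected query:
SELECT p.name, COUNT(c.id) FROM authors p LEFT JOIN novels c ON c.author_id = p.id GROUP BY p.name

Result:
name    | COUNT(c.id)
--------+------------
Asimov  | 3          
Borges  | 2          
Tolkien | 0          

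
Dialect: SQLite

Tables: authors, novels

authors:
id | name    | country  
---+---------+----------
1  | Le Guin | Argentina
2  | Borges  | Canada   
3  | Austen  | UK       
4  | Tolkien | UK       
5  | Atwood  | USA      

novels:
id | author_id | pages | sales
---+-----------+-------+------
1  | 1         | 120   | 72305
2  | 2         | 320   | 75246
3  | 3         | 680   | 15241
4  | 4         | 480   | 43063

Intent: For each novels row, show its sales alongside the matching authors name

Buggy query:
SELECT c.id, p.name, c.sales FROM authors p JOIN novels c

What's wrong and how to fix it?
Bug: Missing join condition: each novels row is matched to all authors rows instead of just its own

Fix: Specify the join condition linking the foreign key to the parent id

Corrected query:
SELECT c.id, p.name, c.sales FROM authors p JOIN novels c ON c.author_id = p.id

Result:
id | name    | sales
---+---------+------
1  | Le Guin | 72305
2  | Borges  | 75246
3  | Austen  | 15241
4  | Tolkien | 43063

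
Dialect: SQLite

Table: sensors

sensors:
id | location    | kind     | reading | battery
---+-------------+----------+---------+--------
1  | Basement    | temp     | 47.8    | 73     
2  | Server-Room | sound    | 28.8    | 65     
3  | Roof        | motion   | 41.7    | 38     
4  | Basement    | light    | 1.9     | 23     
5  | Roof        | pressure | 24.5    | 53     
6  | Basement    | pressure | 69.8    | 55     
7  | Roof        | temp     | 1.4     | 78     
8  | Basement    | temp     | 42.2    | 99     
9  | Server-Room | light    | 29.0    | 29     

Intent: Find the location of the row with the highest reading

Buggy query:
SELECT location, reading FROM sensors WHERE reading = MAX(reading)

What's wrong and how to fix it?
Bug: MAX(reading) is an aggregate and cannot be used directly in WHERE

Fix: Wrap MAX in a scalar subquery so WHERE compares against a single value

Corrected query:
SELECT location, reading FROM sensors WHERE reading = (SELECT MAX(reading) FROM sensors)

Result:
location | reading
---------+--------
Basement | 69.8   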